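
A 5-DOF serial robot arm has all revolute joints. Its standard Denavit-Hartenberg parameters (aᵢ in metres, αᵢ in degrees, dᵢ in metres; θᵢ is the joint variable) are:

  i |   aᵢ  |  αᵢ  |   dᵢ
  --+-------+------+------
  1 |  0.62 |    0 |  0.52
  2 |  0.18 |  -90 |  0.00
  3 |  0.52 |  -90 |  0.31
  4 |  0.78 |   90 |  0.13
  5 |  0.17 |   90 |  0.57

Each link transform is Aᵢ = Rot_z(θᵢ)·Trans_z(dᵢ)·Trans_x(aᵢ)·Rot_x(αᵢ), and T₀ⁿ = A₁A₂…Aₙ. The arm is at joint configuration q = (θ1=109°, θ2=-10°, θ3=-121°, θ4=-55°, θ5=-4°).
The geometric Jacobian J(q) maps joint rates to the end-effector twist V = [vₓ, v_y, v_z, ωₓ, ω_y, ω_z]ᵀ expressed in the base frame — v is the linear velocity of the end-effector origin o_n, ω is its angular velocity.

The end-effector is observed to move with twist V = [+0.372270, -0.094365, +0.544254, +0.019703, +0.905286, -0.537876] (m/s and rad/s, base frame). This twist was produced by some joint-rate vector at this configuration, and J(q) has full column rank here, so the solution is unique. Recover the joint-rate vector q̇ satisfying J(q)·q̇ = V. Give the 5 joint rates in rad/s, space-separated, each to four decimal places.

-0.5230 0.2410 -0.6360 0.6320 0.8280

o_n = [-1.5951, 0.3386, 1.0932]
J₁: ẑ×o_n = [-0.3386, -1.5951, 0.0000], ω = ẑ
J2: z=[0.0000, 0.0000, 1.0000] o=[-0.2019, 0.5862, 0.5200] → [0.2476, -1.3932, 0.0000, 0.0000, 0.0000, 1.0000]
J3: z=[-0.9877, -0.1564, 0.0000] o=[-0.2300, 0.7640, 0.5200] → [-0.0897, 0.5662, 0.2066, -0.9877, -0.1564, 0.0000]
J4: z=[-0.1341, 0.8466, 0.5150] o=[-0.4943, 0.4510, 0.9657] → [0.1658, -0.5498, 0.9470, -0.1341, 0.8466, 0.5150]
J5: z=[-0.6325, 0.3270, -0.7022] o=[-1.1068, 0.2335, 1.4162] → [-0.0318, 0.1386, 0.0932, -0.6325, 0.3270, -0.7022]
q̇ = J⁺·V = [-0.5230, 0.2410, -0.6360, 0.6320, 0.8280]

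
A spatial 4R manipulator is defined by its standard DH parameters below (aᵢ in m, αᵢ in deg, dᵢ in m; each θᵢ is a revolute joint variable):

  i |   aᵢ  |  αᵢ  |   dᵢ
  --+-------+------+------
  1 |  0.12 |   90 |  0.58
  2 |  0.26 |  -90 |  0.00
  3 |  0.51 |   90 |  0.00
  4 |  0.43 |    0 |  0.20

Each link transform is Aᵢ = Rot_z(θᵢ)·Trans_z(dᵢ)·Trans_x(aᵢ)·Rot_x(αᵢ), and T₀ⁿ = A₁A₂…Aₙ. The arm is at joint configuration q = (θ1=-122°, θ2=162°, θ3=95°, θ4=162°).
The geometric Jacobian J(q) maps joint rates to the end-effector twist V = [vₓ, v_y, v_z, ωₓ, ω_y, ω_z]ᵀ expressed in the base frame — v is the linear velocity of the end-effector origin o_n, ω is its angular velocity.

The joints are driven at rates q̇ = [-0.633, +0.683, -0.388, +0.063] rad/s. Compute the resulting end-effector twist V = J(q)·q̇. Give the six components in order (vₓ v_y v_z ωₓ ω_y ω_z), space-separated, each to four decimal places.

o_n = [0.2853, 0.2338, 0.5928]
J₁: ẑ×o_n = [-0.2338, 0.2853, 0.0000], ω = ẑ
J2: z=[-0.8480, 0.5299, 0.0000] o=[-0.0636, -0.1018, 0.5800] → [0.0068, 0.0109, -0.4694, -0.8480, 0.5299, 0.0000]
J3: z=[0.1638, 0.2621, -0.9511] o=[0.0674, 0.1079, 0.6603] → [0.1020, -0.1962, -0.0365, 0.1638, 0.2621, -0.9511]
J4: z=[0.5760, 0.7573, 0.3078] o=[0.4759, -0.1971, 0.6466] → [-0.1734, -0.0277, 0.3925, 0.5760, 0.7573, 0.3078]
V = J·q̇ = [0.1021, -0.0988, -0.2817, -0.6065, 0.3080, -0.2446]

0.1021 -0.0988 -0.2817 -0.6065 0.3080 -0.2446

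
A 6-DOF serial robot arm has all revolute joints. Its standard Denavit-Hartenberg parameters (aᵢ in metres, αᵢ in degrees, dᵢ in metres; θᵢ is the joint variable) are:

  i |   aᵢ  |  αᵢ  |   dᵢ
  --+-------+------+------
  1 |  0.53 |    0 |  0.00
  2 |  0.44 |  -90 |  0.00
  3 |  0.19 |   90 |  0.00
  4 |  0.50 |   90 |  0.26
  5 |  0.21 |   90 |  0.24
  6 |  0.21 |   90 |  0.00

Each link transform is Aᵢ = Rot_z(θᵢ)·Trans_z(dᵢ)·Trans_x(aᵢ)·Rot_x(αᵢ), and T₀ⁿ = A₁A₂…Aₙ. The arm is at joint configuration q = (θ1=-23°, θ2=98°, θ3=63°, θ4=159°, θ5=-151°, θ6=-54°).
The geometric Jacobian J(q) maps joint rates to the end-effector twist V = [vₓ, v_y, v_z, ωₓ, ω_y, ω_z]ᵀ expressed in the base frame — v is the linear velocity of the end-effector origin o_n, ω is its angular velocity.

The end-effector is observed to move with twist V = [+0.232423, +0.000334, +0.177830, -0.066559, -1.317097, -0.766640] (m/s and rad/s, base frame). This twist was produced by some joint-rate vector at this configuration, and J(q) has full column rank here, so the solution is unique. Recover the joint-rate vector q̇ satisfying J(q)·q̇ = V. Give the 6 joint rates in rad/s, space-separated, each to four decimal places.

0.1040 -0.5840 -0.6250 -0.4980 0.2070 -0.8930

o_n = [0.4915, 0.3479, 0.0263]
J₁: ẑ×o_n = [-0.3479, 0.4915, 0.0000], ω = ẑ
J2: z=[0.0000, 0.0000, 1.0000] o=[0.4879, -0.2071, 0.0000] → [-0.5549, 0.0036, 0.0000, 0.0000, 0.0000, 1.0000]
J3: z=[-0.9659, 0.2588, 0.0000] o=[0.6017, 0.2179, 0.0000] → [0.0068, 0.0254, -0.0970, -0.9659, 0.2588, 0.0000]
J4: z=[0.2306, 0.8606, 0.4540] o=[0.6241, 0.3012, -0.1693] → [0.1472, -0.1053, 0.1249, 0.2306, 0.8606, 0.4540]
J5: z=[-0.8597, 0.3988, -0.3193] o=[0.4561, 0.3667, 0.3647] → [-0.1409, -0.3022, 0.0021, -0.8597, 0.3988, -0.3193]
J6: z=[0.4227, 0.9062, -0.0062] o=[0.3100, 0.4329, 0.0890] → [-0.0574, 0.0254, -0.2004, 0.4227, 0.9062, -0.0062]
q̇ = J⁺·V = [0.1040, -0.5840, -0.6250, -0.4980, 0.2070, -0.8930]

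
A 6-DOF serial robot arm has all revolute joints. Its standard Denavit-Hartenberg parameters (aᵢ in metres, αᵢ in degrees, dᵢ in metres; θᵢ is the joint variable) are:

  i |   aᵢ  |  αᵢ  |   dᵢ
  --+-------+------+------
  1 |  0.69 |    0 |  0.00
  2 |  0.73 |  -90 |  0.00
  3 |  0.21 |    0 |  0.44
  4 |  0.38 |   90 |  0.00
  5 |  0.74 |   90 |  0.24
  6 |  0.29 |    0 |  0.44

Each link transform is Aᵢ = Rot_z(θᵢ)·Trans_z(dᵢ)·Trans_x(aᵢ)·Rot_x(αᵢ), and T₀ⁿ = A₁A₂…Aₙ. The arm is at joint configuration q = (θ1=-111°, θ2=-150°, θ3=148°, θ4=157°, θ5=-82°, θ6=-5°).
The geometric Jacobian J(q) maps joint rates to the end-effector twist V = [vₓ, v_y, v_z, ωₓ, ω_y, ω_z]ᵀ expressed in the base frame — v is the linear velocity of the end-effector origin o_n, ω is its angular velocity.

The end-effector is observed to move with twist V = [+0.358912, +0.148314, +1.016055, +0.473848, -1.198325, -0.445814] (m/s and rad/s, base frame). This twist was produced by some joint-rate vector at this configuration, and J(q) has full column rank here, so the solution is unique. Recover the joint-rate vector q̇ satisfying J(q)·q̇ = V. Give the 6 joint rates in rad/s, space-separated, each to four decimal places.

o_n = [0.3183, -0.1231, 0.0835]
J₁: ẑ×o_n = [0.1231, 0.3183, -0.0000], ω = ẑ
J2: z=[0.0000, 0.0000, 1.0000] o=[-0.2473, -0.6442, 0.0000] → [-0.5211, 0.5656, 0.0000, 0.0000, 0.0000, 1.0000]
J3: z=[-0.9877, -0.1564, 0.0000] o=[-0.3615, 0.0768, 0.0000] → [-0.0131, 0.0825, 0.3038, -0.9877, -0.1564, 0.0000]
J4: z=[-0.9877, -0.1564, 0.0000] o=[-0.7682, -0.1679, -0.1113] → [-0.0305, 0.1924, 0.1257, -0.9877, -0.1564, 0.0000]
J5: z=[0.1281, -0.8091, 0.5736] o=[-0.8023, 0.0474, 0.2000] → [0.1920, 0.6577, 0.8848, 0.1281, -0.8091, 0.5736]
J6: z=[0.2263, -0.5392, -0.8112] o=[-0.0570, 0.0262, 0.4220] → [0.0614, -0.2278, 0.1686, 0.2263, -0.5392, -0.8112]
q̇ = J⁺·V = [0.0640, -0.2130, 0.6130, -0.7580, 0.8600, 0.9740]

0.0640 -0.2130 0.6130 -0.7580 0.8600 0.9740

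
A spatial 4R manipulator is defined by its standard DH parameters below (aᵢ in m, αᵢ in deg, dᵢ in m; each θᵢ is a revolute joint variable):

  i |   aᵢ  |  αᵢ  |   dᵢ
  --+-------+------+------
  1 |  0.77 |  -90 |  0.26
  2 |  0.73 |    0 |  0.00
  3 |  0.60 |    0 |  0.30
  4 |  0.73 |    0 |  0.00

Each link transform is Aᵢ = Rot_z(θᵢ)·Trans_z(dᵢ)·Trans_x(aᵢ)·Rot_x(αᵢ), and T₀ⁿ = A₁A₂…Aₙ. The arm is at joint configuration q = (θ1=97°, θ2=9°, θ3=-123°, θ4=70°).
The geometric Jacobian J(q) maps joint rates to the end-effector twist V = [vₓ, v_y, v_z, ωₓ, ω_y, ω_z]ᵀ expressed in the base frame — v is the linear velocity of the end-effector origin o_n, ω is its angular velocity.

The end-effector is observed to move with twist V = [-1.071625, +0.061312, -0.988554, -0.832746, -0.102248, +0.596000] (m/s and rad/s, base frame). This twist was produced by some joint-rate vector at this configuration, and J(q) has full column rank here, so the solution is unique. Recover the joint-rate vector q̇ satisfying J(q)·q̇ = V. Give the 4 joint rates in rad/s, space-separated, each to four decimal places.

o_n = [-0.5137, 1.7223, 1.2010]
J₁: ẑ×o_n = [-1.7223, -0.5137, 0.0000], ω = ẑ
J2: z=[-0.9925, -0.1219, 0.0000] o=[-0.0938, 0.7643, 0.2600] → [-0.1147, 0.9340, -1.0021, -0.9925, -0.1219, 0.0000]
J3: z=[-0.9925, -0.1219, 0.0000] o=[-0.1817, 1.4799, 0.1458] → [-0.1286, 1.0474, -0.2811, -0.9925, -0.1219, 0.0000]
J4: z=[-0.9925, -0.1219, 0.0000] o=[-0.4497, 1.2011, 0.6939] → [-0.0618, 0.5033, -0.5251, -0.9925, -0.1219, 0.0000]
q̇ = J⁺·V = [0.5960, 0.7810, -0.7190, 0.7770]

0.5960 0.7810 -0.7190 0.7770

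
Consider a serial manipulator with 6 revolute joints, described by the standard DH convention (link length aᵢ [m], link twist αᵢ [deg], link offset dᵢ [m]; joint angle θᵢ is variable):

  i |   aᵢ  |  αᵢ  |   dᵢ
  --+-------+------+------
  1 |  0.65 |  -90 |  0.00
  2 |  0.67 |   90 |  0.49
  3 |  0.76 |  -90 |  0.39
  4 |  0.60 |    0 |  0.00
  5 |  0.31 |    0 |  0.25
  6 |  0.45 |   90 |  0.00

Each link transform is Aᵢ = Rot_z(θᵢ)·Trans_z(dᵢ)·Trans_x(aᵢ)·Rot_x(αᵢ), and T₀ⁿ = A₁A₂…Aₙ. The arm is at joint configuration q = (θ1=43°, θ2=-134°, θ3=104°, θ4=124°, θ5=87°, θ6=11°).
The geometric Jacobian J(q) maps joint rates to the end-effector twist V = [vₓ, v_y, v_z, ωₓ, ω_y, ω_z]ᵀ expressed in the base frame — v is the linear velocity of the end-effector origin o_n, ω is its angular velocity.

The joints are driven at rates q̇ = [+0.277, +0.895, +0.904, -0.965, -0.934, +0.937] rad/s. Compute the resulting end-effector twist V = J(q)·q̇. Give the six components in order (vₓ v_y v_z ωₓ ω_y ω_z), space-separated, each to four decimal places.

0.6782 0.2616 1.4884 -1.7189 -0.0609 0.3205

o_n = [-0.1259, 0.2368, 0.0926]
J₁: ẑ×o_n = [-0.2368, -0.1259, 0.0000], ω = ẑ
J2: z=[-0.6820, 0.7314, 0.0000] o=[0.4754, 0.4433, 0.0000] → [0.0677, 0.0631, 0.5806, -0.6820, 0.7314, 0.0000]
J3: z=[-0.5261, -0.4906, -0.6947] o=[-0.1992, 0.4842, 0.4820] → [0.0191, -0.2557, 0.1661, -0.5261, -0.4906, -0.6947]
J4: z=[0.6579, 0.2828, -0.6980] o=[-0.8139, 0.9193, 0.0788] → [-0.4725, -0.4892, -0.6436, 0.6579, 0.2828, -0.6980]
J5: z=[0.6579, 0.2828, -0.6980] o=[-0.3714, 0.8868, 0.4827] → [-0.5640, 0.0854, -0.4971, 0.6579, 0.2828, -0.6980]
J6: z=[0.6579, 0.2828, -0.6980] o=[-0.1477, 0.6602, 0.2435] → [-0.3382, 0.0841, -0.2847, 0.6579, 0.2828, -0.6980]
V = J·q̇ = [0.6782, 0.2616, 1.4884, -1.7189, -0.0609, 0.3205]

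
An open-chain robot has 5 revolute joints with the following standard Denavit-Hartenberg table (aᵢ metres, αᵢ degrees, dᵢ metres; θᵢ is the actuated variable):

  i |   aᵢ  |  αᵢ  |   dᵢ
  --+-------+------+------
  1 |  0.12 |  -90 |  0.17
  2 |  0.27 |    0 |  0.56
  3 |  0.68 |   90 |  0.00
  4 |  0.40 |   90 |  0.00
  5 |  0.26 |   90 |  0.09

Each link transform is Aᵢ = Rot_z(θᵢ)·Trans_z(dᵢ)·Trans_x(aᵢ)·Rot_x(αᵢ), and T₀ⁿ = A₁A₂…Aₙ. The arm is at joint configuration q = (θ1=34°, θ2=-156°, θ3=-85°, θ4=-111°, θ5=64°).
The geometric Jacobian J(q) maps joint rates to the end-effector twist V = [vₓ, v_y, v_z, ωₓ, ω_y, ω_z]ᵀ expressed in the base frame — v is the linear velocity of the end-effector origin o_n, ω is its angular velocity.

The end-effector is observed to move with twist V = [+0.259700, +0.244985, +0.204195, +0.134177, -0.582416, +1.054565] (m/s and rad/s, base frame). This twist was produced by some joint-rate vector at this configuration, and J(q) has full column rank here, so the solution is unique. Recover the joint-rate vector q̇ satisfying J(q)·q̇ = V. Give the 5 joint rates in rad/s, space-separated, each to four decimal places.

0.7030 0.3610 -0.9970 -0.3580 0.2180

o_n = [-0.1639, 0.0250, -0.1936]
J₁: ẑ×o_n = [-0.0250, -0.1639, 0.0000], ω = ẑ
J2: z=[-0.5592, 0.8290, 0.0000] o=[0.0995, 0.0671, 0.1700] → [-0.3015, -0.2033, 0.2419, -0.5592, 0.8290, 0.0000]
J3: z=[-0.5592, 0.8290, 0.0000] o=[-0.4182, 0.3934, 0.2798] → [-0.3925, -0.2647, -0.0047, -0.5592, 0.8290, 0.0000]
J4: z=[0.7251, 0.4891, -0.4848] o=[-0.6915, 0.2091, -0.3149] → [-0.0299, -0.3437, -0.3915, 0.7251, 0.4891, -0.4848]
J5: z=[0.1748, 0.5502, 0.8165] o=[-0.4250, -0.0616, -0.1895] → [-0.0730, 0.2139, -0.1285, 0.1748, 0.5502, 0.8165]
q̇ = J⁺·V = [0.7030, 0.3610, -0.9970, -0.3580, 0.2180]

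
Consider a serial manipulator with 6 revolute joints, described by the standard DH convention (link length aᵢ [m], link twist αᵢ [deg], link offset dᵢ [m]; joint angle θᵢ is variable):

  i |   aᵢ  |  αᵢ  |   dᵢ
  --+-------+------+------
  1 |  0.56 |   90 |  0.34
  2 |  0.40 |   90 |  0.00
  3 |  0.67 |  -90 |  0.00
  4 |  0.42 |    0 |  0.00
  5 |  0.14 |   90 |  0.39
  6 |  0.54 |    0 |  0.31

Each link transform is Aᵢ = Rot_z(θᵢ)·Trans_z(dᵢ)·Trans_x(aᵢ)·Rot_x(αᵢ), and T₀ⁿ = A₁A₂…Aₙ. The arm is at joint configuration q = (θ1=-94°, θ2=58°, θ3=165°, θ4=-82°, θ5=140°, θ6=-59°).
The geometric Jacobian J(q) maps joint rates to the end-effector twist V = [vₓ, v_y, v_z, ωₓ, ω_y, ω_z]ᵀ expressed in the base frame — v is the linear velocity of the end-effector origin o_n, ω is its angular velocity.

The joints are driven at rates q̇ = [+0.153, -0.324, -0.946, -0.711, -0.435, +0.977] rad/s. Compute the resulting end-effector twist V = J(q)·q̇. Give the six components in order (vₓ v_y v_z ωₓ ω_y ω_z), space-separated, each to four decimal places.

o_n = [-0.4080, -0.3248, -0.4179]
J₁: ẑ×o_n = [0.3248, -0.4080, 0.0000], ω = ẑ
J2: z=[-0.9976, 0.0698, 0.0000] o=[-0.0391, -0.5586, 0.3400] → [-0.0529, -0.7561, -0.2076, -0.9976, 0.0698, 0.0000]
J3: z=[-0.0592, -0.8460, -0.5299] o=[-0.0538, -0.7701, 0.6792] → [1.1641, 0.1227, -0.3259, -0.0592, -0.8460, -0.5299]
J4: z=[0.9731, 0.0694, -0.2195] o=[-0.2029, -0.4159, 0.1304] → [-0.0181, 0.5786, 0.1029, 0.9731, 0.0694, -0.2195]
J5: z=[0.9731, 0.0694, -0.2195] o=[-0.2405, -0.7368, -0.1379] → [0.0710, 0.3092, 0.4126, 0.9731, 0.0694, -0.2195]
J6: z=[-0.2200, 0.0000, -0.9755] o=[0.1295, -0.5701, -0.2214] → [0.2393, 0.4811, -0.0540, -0.2200, 0.0000, -0.9755]
V = J·q̇ = [-0.8187, -0.0095, 0.0702, -0.9510, 0.6982, -0.0472]

-0.8187 -0.0095 0.0702 -0.9510 0.6982 -0.0472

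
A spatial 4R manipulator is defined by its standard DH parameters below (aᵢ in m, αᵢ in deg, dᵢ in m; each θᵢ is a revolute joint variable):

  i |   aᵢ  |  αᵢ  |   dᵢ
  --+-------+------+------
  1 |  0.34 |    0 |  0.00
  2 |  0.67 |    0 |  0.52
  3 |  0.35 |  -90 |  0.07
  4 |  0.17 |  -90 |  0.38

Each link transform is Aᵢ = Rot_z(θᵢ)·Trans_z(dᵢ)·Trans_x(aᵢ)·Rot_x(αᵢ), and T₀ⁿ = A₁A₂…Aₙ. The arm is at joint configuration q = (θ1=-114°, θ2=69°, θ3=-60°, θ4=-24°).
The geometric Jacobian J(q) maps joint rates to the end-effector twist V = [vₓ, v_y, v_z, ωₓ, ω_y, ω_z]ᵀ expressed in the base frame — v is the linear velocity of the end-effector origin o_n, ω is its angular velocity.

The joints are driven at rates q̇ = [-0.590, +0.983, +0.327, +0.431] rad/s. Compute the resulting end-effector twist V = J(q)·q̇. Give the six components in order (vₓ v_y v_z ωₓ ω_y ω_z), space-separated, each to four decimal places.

0.4175 0.4091 -0.0669 0.4163 -0.1116 0.7200

o_n = [0.5717, -1.3708, 0.6591]
J₁: ẑ×o_n = [1.3708, 0.5717, -0.0000], ω = ẑ
J2: z=[0.0000, 0.0000, 1.0000] o=[-0.1383, -0.3106, 0.0000] → [1.0602, 0.7100, -0.0000, 0.0000, 0.0000, 1.0000]
J3: z=[0.0000, 0.0000, 1.0000] o=[0.3355, -0.7844, 0.5200] → [0.5864, 0.2363, -0.0000, 0.0000, 0.0000, 1.0000]
J4: z=[0.9659, -0.2588, 0.0000] o=[0.2449, -1.1224, 0.5900] → [-0.0179, -0.0668, -0.1553, 0.9659, -0.2588, 0.0000]
V = J·q̇ = [0.4175, 0.4091, -0.0669, 0.4163, -0.1116, 0.7200]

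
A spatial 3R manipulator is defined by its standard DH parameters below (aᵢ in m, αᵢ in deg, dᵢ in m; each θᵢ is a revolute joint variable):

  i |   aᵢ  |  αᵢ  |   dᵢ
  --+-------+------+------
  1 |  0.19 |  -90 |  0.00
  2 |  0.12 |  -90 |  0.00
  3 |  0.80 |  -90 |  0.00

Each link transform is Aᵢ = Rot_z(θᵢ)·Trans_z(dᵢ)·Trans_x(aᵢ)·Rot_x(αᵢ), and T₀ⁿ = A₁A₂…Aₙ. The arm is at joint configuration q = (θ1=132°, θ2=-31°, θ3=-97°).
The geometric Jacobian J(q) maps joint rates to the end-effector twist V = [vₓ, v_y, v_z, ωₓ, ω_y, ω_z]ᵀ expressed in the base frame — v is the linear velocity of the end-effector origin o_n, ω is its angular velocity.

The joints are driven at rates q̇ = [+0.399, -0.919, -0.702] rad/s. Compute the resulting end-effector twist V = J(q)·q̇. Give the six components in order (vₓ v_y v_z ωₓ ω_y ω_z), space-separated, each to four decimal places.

o_n = [-0.7301, -0.3758, 0.0116]
J₁: ẑ×o_n = [0.3758, -0.7301, 0.0000], ω = ẑ
J2: z=[-0.7431, -0.6691, 0.0000] o=[-0.1271, 0.1412, 0.0000] → [-0.0078, 0.0086, -0.0193, -0.7431, -0.6691, 0.0000]
J3: z=[-0.3446, 0.3827, -0.8572] o=[-0.1960, 0.2176, 0.0618] → [-0.5279, 0.4406, 0.4090, -0.3446, 0.3827, -0.8572]
V = J·q̇ = [0.5276, -0.6085, -0.2694, 0.9249, 0.3462, 1.0007]

0.5276 -0.6085 -0.2694 0.9249 0.3462 1.0007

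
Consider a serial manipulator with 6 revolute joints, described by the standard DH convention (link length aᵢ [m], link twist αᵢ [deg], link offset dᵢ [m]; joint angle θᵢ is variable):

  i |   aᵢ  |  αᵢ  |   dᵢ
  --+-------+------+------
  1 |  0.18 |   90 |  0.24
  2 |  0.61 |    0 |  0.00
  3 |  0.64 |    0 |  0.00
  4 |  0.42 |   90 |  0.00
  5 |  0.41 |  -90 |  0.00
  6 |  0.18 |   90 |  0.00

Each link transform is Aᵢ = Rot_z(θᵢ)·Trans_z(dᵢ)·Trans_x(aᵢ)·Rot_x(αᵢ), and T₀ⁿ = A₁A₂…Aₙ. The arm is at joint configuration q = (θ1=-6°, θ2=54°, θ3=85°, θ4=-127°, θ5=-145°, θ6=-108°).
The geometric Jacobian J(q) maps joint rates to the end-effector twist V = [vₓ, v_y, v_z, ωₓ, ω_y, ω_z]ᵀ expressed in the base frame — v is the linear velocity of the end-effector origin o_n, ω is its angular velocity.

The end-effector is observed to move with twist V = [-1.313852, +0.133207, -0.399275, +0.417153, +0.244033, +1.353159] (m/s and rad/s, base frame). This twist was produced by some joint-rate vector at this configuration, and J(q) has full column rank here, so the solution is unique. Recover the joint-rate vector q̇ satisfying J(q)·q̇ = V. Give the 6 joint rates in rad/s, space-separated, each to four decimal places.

0.5200 0.8660 0.5420 -0.9030 -0.7340 0.9660

o_n = [0.2381, 0.1794, 1.0129]
J₁: ẑ×o_n = [-0.1794, 0.2381, 0.0000], ω = ẑ
J2: z=[-0.1045, -0.9945, 0.0000] o=[0.1790, -0.0188, 0.2400] → [-0.7687, 0.0808, 0.0380, -0.1045, -0.9945, 0.0000]
J3: z=[-0.1045, -0.9945, 0.0000] o=[0.5356, -0.0563, 0.7335] → [-0.2779, 0.0292, -0.3205, -0.1045, -0.9945, 0.0000]
J4: z=[-0.1045, -0.9945, 0.0000] o=[0.0552, -0.0058, 1.1534] → [0.1397, -0.0147, 0.1625, -0.1045, -0.9945, 0.0000]
J5: z=[0.2068, -0.0217, -0.9781] o=[0.4638, -0.0487, 1.2407] → [0.2281, 0.2679, 0.0423, 0.2068, -0.0217, -0.9781]
J6: z=[0.6436, 0.7560, 0.1193] o=[0.1617, 0.2195, 1.1709] → [-0.1146, 0.1108, -0.0836, 0.6436, 0.7560, 0.1193]
q̇ = J⁺·V = [0.5200, 0.8660, 0.5420, -0.9030, -0.7340, 0.9660]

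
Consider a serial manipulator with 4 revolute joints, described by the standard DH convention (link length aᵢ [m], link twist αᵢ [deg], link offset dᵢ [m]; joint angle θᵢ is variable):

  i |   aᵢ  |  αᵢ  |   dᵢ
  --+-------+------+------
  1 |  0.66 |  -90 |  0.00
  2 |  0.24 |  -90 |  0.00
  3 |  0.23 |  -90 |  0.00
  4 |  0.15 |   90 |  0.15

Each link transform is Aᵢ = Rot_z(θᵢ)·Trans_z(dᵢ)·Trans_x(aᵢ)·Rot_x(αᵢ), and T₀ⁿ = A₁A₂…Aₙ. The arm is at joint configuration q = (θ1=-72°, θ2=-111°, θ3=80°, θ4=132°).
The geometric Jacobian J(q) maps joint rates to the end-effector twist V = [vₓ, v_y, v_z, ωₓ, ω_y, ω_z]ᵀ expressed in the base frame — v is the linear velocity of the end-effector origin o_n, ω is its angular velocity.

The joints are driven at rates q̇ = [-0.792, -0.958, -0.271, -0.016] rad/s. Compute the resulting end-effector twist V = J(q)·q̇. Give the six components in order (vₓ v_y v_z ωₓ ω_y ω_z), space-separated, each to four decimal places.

o_n = [0.0129, -0.5371, 0.0672]
J₁: ẑ×o_n = [0.5371, 0.0129, -0.0000], ω = ẑ
J2: z=[0.9511, 0.3090, 0.0000] o=[0.2040, -0.6277, 0.0000] → [0.0208, -0.0639, 0.1452, 0.9511, 0.3090, 0.0000]
J3: z=[0.2885, -0.8879, 0.3584] o=[0.1774, -0.5459, 0.2241] → [0.1361, -0.0137, -0.1435, 0.2885, -0.8879, 0.3584]
J4: z=[-0.0561, -0.3893, -0.9194] o=[-0.0425, -0.6023, 0.2613] → [0.1355, -0.0618, 0.0179, -0.0561, -0.3893, -0.9194]
V = J·q̇ = [-0.4843, 0.0557, -0.1005, -0.9884, -0.0492, -0.8744]

-0.4843 0.0557 -0.1005 -0.9884 -0.0492 -0.8744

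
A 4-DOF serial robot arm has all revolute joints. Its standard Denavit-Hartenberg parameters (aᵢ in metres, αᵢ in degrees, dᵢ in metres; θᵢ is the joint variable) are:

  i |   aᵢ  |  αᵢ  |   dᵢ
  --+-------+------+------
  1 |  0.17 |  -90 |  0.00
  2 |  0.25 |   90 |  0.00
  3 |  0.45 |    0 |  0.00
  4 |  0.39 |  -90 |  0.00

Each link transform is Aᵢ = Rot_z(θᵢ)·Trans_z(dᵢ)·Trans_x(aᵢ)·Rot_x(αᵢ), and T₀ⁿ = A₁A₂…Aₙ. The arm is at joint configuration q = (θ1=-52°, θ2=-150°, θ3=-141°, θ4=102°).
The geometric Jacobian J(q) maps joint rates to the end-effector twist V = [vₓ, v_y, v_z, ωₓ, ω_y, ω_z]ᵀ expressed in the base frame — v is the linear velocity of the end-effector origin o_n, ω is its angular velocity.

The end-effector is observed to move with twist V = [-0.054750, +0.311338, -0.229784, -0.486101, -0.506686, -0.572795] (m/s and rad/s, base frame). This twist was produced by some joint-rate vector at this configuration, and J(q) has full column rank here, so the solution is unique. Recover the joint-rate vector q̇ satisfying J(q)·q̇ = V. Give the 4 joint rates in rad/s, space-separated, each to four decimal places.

o_n = [-0.4203, -0.3206, 0.1017]
J₁: ẑ×o_n = [0.3206, -0.4203, 0.0000], ω = ẑ
J2: z=[0.7880, 0.6157, 0.0000] o=[0.1047, -0.1340, 0.0000] → [0.0626, -0.0801, 0.1761, 0.7880, 0.6157, 0.0000]
J3: z=[-0.3078, 0.3940, -0.8660] o=[-0.0286, 0.0366, 0.1250] → [-0.3186, 0.3320, 0.2643, -0.3078, 0.3940, -0.8660]
J4: z=[-0.3078, 0.3940, -0.8660] o=[-0.0653, -0.3764, -0.0499] → [0.1080, 0.3541, 0.1227, -0.3078, 0.3940, -0.8660]
q̇ = J⁺·V = [-0.7460, -0.6950, -0.5850, 0.3850]

-0.7460 -0.6950 -0.5850 0.3850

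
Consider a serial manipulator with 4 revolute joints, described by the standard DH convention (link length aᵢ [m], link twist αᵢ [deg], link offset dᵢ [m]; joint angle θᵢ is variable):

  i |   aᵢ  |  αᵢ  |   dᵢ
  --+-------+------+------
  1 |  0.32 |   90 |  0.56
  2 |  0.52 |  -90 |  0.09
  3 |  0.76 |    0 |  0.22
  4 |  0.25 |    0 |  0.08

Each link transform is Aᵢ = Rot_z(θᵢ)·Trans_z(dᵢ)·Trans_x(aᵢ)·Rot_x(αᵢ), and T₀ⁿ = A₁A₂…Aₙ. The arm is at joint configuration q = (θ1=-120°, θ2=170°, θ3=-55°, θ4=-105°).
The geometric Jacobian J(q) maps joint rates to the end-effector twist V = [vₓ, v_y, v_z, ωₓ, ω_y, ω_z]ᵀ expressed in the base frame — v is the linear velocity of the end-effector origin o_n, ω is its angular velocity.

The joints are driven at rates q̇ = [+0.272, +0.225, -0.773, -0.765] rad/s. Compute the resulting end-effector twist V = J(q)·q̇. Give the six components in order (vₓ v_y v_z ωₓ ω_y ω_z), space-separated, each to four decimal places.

-0.5125 -0.6958 -0.2779 -0.3284 -0.1188 1.7866

o_n = [-0.4701, 0.7819, 0.3898]
J₁: ẑ×o_n = [-0.7819, -0.4701, 0.0000], ω = ẑ
J2: z=[-0.8660, 0.5000, 0.0000] o=[-0.1600, -0.2771, 0.5600] → [-0.0851, -0.1474, -0.7621, -0.8660, 0.5000, 0.0000]
J3: z=[0.0868, 0.1504, -0.9848] o=[0.0181, 0.2114, 0.6503] → [0.5227, 0.5034, 0.1230, 0.0868, 0.1504, -0.9848]
J4: z=[0.0868, 0.1504, -0.9848] o=[-0.2873, 0.9275, 0.5093] → [-0.1613, 0.1904, 0.0148, 0.0868, 0.1504, -0.9848]
V = J·q̇ = [-0.5125, -0.6958, -0.2779, -0.3284, -0.1188, 1.7866]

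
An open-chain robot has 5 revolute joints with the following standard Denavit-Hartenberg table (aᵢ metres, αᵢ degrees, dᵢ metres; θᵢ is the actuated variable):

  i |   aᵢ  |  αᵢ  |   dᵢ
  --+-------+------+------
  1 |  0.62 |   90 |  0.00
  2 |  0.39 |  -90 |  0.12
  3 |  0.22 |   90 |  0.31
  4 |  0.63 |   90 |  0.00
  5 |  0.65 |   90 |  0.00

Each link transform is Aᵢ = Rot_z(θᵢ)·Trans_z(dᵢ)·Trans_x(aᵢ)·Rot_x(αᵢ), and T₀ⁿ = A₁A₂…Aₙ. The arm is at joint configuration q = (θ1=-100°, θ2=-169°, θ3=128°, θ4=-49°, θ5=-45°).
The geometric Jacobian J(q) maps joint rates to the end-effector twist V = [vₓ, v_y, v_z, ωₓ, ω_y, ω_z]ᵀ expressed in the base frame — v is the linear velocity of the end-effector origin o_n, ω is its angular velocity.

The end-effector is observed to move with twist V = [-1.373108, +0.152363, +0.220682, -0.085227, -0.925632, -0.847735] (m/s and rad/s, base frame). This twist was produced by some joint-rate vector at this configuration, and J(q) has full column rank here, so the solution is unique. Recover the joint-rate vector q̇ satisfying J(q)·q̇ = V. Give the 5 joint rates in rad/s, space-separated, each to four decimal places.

-0.1880 -0.2110 0.4970 -0.7000 -0.4990

o_n = [0.1446, -1.1018, 0.6074]
J₁: ẑ×o_n = [1.1018, 0.1446, -0.0000], ω = ẑ
J2: z=[-0.9848, 0.1736, 0.0000] o=[-0.1077, -0.6106, 0.0000] → [0.1055, 0.5982, 0.4399, -0.9848, 0.1736, 0.0000]
J3: z=[-0.0331, -0.1879, -0.9816] o=[-0.1594, -0.2127, -0.0744] → [-1.0008, -0.2758, 0.0866, -0.0331, -0.1879, -0.9816]
J4: z=[0.7406, 0.6549, -0.1504] o=[-0.0220, -0.4320, -0.3529] → [0.5282, -0.7363, -0.6051, 0.7406, 0.6549, -0.1504]
J5: z=[-0.4847, 0.6757, 0.5553] o=[0.2711, -0.6452, 0.1624] → [0.5543, 0.1454, 0.3068, -0.4847, 0.6757, 0.5553]
q̇ = J⁺·V = [-0.1880, -0.2110, 0.4970, -0.7000, -0.4990]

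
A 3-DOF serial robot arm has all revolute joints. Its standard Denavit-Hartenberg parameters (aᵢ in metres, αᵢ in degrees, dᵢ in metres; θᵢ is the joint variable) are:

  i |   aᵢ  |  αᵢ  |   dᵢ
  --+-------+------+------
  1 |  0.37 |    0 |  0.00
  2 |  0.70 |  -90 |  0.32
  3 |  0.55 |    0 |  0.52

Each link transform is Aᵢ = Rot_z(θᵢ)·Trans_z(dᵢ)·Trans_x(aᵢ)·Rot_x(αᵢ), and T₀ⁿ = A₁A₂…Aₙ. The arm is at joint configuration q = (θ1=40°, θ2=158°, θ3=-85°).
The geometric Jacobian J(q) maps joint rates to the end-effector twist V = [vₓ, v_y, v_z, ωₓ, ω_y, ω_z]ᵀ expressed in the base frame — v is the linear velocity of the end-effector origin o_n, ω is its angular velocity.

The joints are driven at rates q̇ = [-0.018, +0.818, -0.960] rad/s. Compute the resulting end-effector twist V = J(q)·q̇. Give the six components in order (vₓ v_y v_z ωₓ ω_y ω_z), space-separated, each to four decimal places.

o_n = [-0.2672, -0.4878, 0.8679]
J₁: ẑ×o_n = [0.4878, -0.2672, 0.0000], ω = ẑ
J2: z=[0.0000, 0.0000, 1.0000] o=[0.2834, 0.2378, 0.0000] → [0.7257, -0.5506, 0.0000, 0.0000, 0.0000, 1.0000]
J3: z=[0.3090, -0.9511, 0.0000] o=[-0.3823, 0.0215, 0.3200] → [-0.5211, -0.1693, -0.0479, 0.3090, -0.9511, 0.0000]
V = J·q̇ = [1.0851, -0.2831, 0.0460, -0.2967, 0.9130, 0.8000]

1.0851 -0.2831 0.0460 -0.2967 0.9130 0.8000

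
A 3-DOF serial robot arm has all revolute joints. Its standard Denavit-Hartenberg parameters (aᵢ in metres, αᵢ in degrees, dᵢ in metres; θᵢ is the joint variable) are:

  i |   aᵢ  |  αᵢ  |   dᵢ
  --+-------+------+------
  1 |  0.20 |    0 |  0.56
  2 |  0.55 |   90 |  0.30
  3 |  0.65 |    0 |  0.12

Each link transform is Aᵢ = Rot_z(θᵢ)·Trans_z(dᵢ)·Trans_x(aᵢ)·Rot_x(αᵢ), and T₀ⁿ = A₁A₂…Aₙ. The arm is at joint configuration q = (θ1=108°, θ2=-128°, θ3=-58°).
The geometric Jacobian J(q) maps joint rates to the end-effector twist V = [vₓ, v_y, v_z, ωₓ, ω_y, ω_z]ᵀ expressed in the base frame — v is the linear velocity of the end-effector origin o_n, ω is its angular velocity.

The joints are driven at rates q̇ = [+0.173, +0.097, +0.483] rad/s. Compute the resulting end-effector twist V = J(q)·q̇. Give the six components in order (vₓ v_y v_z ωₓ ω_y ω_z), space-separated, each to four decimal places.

0.3303 0.1141 0.1664 -0.1652 -0.4539 0.2700

o_n = [0.7377, -0.2285, 0.3088]
J₁: ẑ×o_n = [0.2285, 0.7377, -0.0000], ω = ẑ
J2: z=[0.0000, 0.0000, 1.0000] o=[-0.0618, 0.1902, 0.5600] → [0.4187, 0.7995, -0.0000, 0.0000, 0.0000, 1.0000]
J3: z=[-0.3420, -0.9397, 0.0000] o=[0.4550, 0.0021, 0.8600] → [0.5180, -0.1885, 0.3444, -0.3420, -0.9397, 0.0000]
V = J·q̇ = [0.3303, 0.1141, 0.1664, -0.1652, -0.4539, 0.2700]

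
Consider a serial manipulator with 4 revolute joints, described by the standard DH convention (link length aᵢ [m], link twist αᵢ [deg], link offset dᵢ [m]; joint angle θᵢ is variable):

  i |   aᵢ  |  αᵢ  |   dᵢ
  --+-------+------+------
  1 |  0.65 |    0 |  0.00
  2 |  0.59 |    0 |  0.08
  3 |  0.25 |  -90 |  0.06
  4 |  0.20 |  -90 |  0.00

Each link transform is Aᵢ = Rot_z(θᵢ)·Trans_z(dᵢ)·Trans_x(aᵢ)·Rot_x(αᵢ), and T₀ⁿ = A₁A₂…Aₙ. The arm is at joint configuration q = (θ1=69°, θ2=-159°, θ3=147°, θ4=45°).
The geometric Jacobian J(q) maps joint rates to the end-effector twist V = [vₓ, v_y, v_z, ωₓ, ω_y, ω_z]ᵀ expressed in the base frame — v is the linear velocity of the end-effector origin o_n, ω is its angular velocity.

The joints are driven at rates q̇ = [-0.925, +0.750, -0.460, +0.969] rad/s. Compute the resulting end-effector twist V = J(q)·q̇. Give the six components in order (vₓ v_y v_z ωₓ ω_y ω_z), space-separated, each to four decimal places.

o_n = [0.4461, 0.3451, -0.0014]
J₁: ẑ×o_n = [-0.3451, 0.4461, 0.0000], ω = ẑ
J2: z=[0.0000, 0.0000, 1.0000] o=[0.2329, 0.6068, 0.0000] → [0.2617, 0.2132, -0.0000, 0.0000, 0.0000, 1.0000]
J3: z=[0.0000, 0.0000, 1.0000] o=[0.2329, 0.0168, 0.0800] → [-0.3283, 0.2132, 0.0000, 0.0000, 0.0000, 1.0000]
J4: z=[-0.8387, 0.5446, 0.0000] o=[0.3691, 0.2265, 0.1400] → [-0.0770, -0.1186, -0.1414, -0.8387, 0.5446, 0.0000]
V = J·q̇ = [0.5919, -0.4658, -0.1370, -0.8127, 0.5278, -0.6350]

0.5919 -0.4658 -0.1370 -0.8127 0.5278 -0.6350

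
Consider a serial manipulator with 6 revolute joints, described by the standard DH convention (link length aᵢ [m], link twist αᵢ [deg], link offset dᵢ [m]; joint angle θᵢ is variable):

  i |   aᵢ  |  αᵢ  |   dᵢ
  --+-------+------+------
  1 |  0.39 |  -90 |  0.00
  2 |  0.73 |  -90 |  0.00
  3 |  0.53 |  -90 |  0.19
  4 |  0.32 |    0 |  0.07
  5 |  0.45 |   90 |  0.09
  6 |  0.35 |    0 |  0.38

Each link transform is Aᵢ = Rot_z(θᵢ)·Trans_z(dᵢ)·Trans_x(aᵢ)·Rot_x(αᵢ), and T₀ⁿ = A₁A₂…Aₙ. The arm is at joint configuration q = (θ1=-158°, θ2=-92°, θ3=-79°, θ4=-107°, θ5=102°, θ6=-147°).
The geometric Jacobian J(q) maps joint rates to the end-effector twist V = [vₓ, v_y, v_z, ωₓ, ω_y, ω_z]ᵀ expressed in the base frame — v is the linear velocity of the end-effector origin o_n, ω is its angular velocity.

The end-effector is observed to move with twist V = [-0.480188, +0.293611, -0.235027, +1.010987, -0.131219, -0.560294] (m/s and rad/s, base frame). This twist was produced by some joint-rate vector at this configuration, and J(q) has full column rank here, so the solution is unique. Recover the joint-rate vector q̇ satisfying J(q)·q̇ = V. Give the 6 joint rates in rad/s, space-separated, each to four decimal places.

-0.0310 0.3370 -0.1590 -0.1450 -0.3750 -0.7500

o_n = [-0.9507, -0.9824, 0.8371]
J₁: ẑ×o_n = [0.9824, -0.9507, 0.0000], ω = ẑ
J2: z=[0.3746, -0.9272, 0.0000] o=[-0.3616, -0.1461, 0.0000] → [-0.7762, -0.3136, -0.8595, 0.3746, -0.9272, 0.0000]
J3: z=[-0.9266, -0.3744, 0.0349] o=[-0.3380, -0.1366, 0.7296] → [-0.0108, 0.0783, 0.5544, -0.9266, -0.3744, 0.0349]
J4: z=[-0.0397, 0.1897, 0.9810] o=[-0.3159, -0.6887, 0.8373] → [0.2881, -0.6228, 0.1321, -0.0397, 0.1897, 0.9810]
J5: z=[-0.0397, 0.1897, 0.9810] o=[-0.6372, -0.7051, 0.8988] → [0.2604, -0.3100, 0.0705, -0.0397, 0.1897, 0.9810]
J6: z=[-0.9557, -0.2938, 0.0181] o=[-0.5095, -1.1096, 1.0739] → [0.0673, -0.2343, -0.2512, -0.9557, -0.2938, 0.0181]
q̇ = J⁺·V = [-0.0310, 0.3370, -0.1590, -0.1450, -0.3750, -0.7500]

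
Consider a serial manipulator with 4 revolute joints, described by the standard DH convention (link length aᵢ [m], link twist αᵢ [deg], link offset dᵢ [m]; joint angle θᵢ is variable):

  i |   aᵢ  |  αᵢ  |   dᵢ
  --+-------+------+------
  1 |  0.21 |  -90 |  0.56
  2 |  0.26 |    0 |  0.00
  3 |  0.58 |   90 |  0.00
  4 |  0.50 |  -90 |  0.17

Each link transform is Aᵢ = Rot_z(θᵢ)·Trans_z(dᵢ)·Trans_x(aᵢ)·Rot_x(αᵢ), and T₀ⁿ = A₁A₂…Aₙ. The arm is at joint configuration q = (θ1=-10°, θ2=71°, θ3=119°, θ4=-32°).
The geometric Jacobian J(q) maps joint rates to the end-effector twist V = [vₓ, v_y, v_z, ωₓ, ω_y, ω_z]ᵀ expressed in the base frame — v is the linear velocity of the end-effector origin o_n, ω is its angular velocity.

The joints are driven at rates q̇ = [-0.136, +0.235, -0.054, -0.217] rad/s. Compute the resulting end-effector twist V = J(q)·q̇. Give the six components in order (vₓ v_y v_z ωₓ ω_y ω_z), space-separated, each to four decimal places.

-0.0343 0.0125 0.1544 0.0685 0.1717 0.0777

o_n = [-0.7587, -0.1353, 0.3211]
J₁: ẑ×o_n = [0.1353, -0.7587, 0.0000], ω = ẑ
J2: z=[0.1736, 0.9848, 0.0000] o=[0.2068, -0.0365, 0.5600] → [-0.2353, 0.0415, 0.9336, 0.1736, 0.9848, 0.0000]
J3: z=[0.1736, 0.9848, 0.0000] o=[0.2902, -0.0512, 0.3142] → [0.0068, -0.0012, 1.0183, 0.1736, 0.9848, 0.0000]
J4: z=[-0.1710, 0.0302, -0.9848] o=[-0.2723, 0.0480, 0.4149] → [-0.1833, 0.4629, 0.0460, -0.1710, 0.0302, -0.9848]
V = J·q̇ = [-0.0343, 0.0125, 0.1544, 0.0685, 0.1717, 0.0777]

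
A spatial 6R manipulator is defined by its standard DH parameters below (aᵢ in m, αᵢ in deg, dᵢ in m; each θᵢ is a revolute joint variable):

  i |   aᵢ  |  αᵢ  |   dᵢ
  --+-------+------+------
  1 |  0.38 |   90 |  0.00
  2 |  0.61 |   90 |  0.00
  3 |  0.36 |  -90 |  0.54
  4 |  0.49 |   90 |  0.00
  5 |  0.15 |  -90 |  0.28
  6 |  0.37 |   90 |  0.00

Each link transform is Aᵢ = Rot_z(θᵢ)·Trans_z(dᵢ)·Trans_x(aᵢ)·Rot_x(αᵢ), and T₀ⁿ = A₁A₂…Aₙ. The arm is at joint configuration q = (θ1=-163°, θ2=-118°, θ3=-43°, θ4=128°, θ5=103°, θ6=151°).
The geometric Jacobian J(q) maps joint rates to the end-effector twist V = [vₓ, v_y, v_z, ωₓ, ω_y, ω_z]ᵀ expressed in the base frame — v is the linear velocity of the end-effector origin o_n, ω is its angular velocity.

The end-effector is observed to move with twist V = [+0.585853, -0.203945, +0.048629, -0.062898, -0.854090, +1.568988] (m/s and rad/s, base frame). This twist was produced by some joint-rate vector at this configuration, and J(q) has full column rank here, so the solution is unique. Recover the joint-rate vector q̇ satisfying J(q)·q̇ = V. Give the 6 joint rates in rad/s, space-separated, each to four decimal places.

0.6950 -0.7210 -0.5390 -0.6470 -0.9030 0.1560

o_n = [0.0064, -0.2084, -0.4814]
J₁: ẑ×o_n = [0.2084, 0.0064, -0.0000], ω = ẑ
J2: z=[-0.2924, 0.9563, 0.0000] o=[-0.3634, -0.1111, 0.0000] → [-0.4603, -0.1407, -0.3252, -0.2924, 0.9563, 0.0000]
J3: z=[0.8444, 0.2581, 0.4695] o=[-0.0895, -0.0274, -0.5386] → [0.0998, -0.0033, -0.1776, 0.8444, 0.2581, 0.4695]
J4: z=[0.0924, 0.7930, -0.6022] o=[0.5564, -0.0866, -0.5176] → [-0.0446, 0.3278, 0.4249, 0.0924, 0.7930, -0.6022]
J5: z=[-0.1040, -0.5938, -0.7979] o=[0.0712, -0.0198, -0.5040] → [-0.1639, 0.0540, -0.0188, -0.1040, -0.5938, -0.7979]
J6: z=[0.9441, -0.3112, 0.1086] o=[0.0890, -0.0748, -0.8164] → [-0.0898, -0.3253, -0.1518, 0.9441, -0.3112, 0.1086]
q̇ = J⁺·V = [0.6950, -0.7210, -0.5390, -0.6470, -0.9030, 0.1560]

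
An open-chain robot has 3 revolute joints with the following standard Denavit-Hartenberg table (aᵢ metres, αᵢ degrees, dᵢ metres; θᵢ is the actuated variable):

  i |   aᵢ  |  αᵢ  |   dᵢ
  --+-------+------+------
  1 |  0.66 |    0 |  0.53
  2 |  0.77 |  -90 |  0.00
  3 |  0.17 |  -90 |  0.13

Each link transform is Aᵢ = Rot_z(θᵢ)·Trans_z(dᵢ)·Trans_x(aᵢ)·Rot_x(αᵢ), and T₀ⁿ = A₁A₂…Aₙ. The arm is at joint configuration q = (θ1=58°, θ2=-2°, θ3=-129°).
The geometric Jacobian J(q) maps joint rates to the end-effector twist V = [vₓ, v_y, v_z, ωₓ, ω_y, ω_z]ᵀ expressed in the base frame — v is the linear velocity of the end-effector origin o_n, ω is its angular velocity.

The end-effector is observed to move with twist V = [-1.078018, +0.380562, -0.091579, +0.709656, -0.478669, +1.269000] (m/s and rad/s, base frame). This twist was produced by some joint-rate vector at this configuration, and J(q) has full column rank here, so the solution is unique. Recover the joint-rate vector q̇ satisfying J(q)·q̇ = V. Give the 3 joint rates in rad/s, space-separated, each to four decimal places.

0.4020 0.8670 -0.8560

o_n = [0.6127, 1.1821, 0.6621]
J₁: ẑ×o_n = [-1.1821, 0.6127, 0.0000], ω = ẑ
J2: z=[0.0000, 0.0000, 1.0000] o=[0.3497, 0.5597, 0.5300] → [-0.6224, 0.2630, 0.0000, 0.0000, 0.0000, 1.0000]
J3: z=[-0.8290, 0.5592, 0.0000] o=[0.7803, 1.1981, 0.5300] → [0.0739, 0.1095, 0.1070, -0.8290, 0.5592, 0.0000]
q̇ = J⁺·V = [0.4020, 0.8670, -0.8560]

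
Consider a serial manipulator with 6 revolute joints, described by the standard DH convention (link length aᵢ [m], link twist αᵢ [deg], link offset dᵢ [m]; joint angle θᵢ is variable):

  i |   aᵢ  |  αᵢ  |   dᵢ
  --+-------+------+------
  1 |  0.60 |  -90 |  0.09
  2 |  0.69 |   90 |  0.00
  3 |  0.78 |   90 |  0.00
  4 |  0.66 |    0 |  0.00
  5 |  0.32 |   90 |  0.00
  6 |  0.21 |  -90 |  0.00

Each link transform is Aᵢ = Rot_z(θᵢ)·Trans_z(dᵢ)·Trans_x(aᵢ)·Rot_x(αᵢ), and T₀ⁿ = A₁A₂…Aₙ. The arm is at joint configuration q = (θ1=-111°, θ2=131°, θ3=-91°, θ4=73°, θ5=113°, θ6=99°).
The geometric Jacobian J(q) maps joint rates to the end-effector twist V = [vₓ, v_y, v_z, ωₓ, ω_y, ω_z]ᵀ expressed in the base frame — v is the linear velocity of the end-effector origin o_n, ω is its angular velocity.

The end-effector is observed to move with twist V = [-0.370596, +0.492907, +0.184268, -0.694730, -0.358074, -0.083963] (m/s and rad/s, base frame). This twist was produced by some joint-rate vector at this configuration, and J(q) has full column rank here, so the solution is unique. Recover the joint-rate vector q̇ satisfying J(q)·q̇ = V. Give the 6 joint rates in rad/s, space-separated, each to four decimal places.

-0.7390 -0.5270 0.0920 0.0910 0.7860 -0.0820

o_n = [-0.9052, -0.4505, -0.6596]
J₁: ẑ×o_n = [0.4505, -0.9052, 0.0000], ω = ẑ
J2: z=[0.9336, -0.3584, 0.0000] o=[-0.2150, -0.5601, 0.0900] → [0.2686, 0.6998, -0.1449, 0.9336, -0.3584, 0.0000]
J3: z=[-0.2705, -0.7046, -0.6561] o=[-0.0528, -0.1375, -0.4307] → [-0.0441, 0.4974, -0.5160, -0.2705, -0.7046, -0.6561]
J4: z=[-0.2188, -0.6186, 0.7546] o=[-0.7841, 0.1336, -0.4205] → [0.5886, -0.1437, 0.0528, -0.2188, -0.6186, 0.7546]
J5: z=[-0.2188, -0.6186, 0.7546] o=[-1.1357, -0.2440, -0.8320] → [0.0491, 0.2116, 0.1877, -0.2188, -0.6186, 0.7546]
J6: z=[-0.1710, -0.7371, -0.6538] o=[-0.8283, -0.3311, -0.8143] → [-0.1921, 0.0768, -0.0363, -0.1710, -0.7371, -0.6538]
q̇ = J⁺·V = [-0.7390, -0.5270, 0.0920, 0.0910, 0.7860, -0.0820]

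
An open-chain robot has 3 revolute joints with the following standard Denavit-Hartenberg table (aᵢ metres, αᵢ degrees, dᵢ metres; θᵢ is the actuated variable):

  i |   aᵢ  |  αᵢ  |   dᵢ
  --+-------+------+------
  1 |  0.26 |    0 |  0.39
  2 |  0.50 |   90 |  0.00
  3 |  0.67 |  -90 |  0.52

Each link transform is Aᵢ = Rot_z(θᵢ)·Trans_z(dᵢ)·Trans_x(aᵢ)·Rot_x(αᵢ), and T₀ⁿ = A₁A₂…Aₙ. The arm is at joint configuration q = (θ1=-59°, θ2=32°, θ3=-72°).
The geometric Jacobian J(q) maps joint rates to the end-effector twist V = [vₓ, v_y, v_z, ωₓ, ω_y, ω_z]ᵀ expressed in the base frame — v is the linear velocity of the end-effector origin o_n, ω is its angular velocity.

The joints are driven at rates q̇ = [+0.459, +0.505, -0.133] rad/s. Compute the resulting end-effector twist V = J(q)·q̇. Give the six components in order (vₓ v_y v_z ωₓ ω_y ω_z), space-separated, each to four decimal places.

o_n = [0.5278, -1.0072, -0.2472]
J₁: ẑ×o_n = [1.0072, 0.5278, -0.0000], ω = ẑ
J2: z=[0.0000, 0.0000, 1.0000] o=[0.1339, -0.2229, 0.3900] → [0.7843, 0.3939, -0.0000, 0.0000, 0.0000, 1.0000]
J3: z=[-0.4540, -0.8910, 0.0000] o=[0.5794, -0.4499, 0.3900] → [0.5678, -0.2893, 0.2070, -0.4540, -0.8910, 0.0000]
V = J·q̇ = [0.7829, 0.4797, -0.0275, 0.0604, 0.1185, 0.9640]

0.7829 0.4797 -0.0275 0.0604 0.1185 0.9640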